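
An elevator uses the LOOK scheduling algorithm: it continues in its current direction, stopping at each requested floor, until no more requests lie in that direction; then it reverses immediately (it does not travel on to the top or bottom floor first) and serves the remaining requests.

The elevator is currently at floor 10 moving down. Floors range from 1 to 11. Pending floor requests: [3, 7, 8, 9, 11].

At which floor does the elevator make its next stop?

Answer: 9

Derivation:
Current floor: 10, direction: down
Requests above: [11]
Requests below: [3, 7, 8, 9]
Moving down and requests lie below → nearest below is max([3, 7, 8, 9]) = 9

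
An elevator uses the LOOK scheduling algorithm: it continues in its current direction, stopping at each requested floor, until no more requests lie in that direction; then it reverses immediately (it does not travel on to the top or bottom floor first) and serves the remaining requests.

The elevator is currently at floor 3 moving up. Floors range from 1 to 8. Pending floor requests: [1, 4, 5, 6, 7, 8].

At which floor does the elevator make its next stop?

Current floor: 3, direction: up
Requests above: [4, 5, 6, 7, 8]
Requests below: [1]
Moving up and requests lie above → nearest above is min([4, 5, 6, 7, 8]) = 4

Answer: 4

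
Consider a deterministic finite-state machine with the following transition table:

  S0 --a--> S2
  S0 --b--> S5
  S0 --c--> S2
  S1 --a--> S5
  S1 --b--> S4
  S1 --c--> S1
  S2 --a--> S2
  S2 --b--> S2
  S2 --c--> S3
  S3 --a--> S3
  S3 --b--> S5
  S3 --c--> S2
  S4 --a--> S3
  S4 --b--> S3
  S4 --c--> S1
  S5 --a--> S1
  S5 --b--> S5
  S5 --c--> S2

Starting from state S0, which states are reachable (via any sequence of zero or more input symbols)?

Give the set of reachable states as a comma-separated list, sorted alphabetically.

BFS from S0:
  visit S0: S0--a-->S2 (new), S0--b-->S5 (new), S0--c-->S2 (seen)
  visit S2: S2--a-->S2 (seen), S2--b-->S2 (seen), S2--c-->S3 (new)
  visit S5: S5--a-->S1 (new), S5--b-->S5 (seen), S5--c-->S2 (seen)
  visit S3: S3--a-->S3 (seen), S3--b-->S5 (seen), S3--c-->S2 (seen)
  visit S1: S1--a-->S5 (seen), S1--b-->S4 (new), S1--c-->S1 (seen)
  visit S4: S4--a-->S3 (seen), S4--b-->S3 (seen), S4--c-->S1 (seen)

Answer: S0, S1, S2, S3, S4, S5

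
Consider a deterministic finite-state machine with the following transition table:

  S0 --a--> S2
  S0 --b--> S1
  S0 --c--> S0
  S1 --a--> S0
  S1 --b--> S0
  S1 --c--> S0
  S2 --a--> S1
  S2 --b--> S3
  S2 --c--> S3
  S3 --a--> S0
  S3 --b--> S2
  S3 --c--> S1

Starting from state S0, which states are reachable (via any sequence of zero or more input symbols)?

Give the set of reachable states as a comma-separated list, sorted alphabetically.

Answer: S0, S1, S2, S3

Derivation:
BFS from S0:
  visit S0: S0--a-->S2 (new), S0--b-->S1 (new), S0--c-->S0 (seen)
  visit S2: S2--a-->S1 (seen), S2--b-->S3 (new), S2--c-->S3 (seen)
  visit S1: S1--a-->S0 (seen), S1--b-->S0 (seen), S1--c-->S0 (seen)
  visit S3: S3--a-->S0 (seen), S3--b-->S2 (seen), S3--c-->S1 (seen)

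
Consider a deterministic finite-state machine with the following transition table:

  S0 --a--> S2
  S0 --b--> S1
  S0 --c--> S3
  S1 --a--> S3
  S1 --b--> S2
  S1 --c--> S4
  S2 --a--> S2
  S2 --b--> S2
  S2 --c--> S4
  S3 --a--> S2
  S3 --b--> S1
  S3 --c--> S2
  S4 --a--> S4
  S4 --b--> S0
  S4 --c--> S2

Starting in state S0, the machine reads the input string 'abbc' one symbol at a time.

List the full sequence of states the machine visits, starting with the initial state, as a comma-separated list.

Start: S0
  read 'a': S0 --a--> S2
  read 'b': S2 --b--> S2
  read 'b': S2 --b--> S2
  read 'c': S2 --c--> S4

Answer: S0, S2, S2, S2, S4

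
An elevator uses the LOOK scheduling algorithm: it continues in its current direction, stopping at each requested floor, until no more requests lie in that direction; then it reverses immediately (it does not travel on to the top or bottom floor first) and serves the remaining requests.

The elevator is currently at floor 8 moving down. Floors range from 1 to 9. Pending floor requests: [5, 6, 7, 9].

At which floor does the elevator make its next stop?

Current floor: 8, direction: down
Requests above: [9]
Requests below: [5, 6, 7]
Moving down and requests lie below → nearest below is max([5, 6, 7]) = 7

Answer: 7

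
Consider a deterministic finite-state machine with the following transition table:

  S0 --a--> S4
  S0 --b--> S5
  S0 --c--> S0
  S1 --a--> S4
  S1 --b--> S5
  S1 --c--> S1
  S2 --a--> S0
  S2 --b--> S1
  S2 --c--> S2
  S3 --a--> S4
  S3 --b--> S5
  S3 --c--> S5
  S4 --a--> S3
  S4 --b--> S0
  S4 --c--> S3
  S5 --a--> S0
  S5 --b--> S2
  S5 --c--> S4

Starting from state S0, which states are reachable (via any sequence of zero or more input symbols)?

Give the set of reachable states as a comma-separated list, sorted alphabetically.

BFS from S0:
  visit S0: S0--a-->S4 (new), S0--b-->S5 (new), S0--c-->S0 (seen)
  visit S4: S4--a-->S3 (new), S4--b-->S0 (seen), S4--c-->S3 (seen)
  visit S5: S5--a-->S0 (seen), S5--b-->S2 (new), S5--c-->S4 (seen)
  visit S3: S3--a-->S4 (seen), S3--b-->S5 (seen), S3--c-->S5 (seen)
  visit S2: S2--a-->S0 (seen), S2--b-->S1 (new), S2--c-->S2 (seen)
  visit S1: S1--a-->S4 (seen), S1--b-->S5 (seen), S1--c-->S1 (seen)

Answer: S0, S1, S2, S3, S4, S5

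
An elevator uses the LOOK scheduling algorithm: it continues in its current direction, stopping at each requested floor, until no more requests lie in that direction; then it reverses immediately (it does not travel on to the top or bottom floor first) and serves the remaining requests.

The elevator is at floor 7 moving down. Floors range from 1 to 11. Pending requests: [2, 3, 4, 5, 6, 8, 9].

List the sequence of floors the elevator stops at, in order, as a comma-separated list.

Current: 7, moving DOWN
Serve below first (descending): [6, 5, 4, 3, 2]
Then reverse, serve above (ascending): [8, 9]

Answer: 6, 5, 4, 3, 2, 8, 9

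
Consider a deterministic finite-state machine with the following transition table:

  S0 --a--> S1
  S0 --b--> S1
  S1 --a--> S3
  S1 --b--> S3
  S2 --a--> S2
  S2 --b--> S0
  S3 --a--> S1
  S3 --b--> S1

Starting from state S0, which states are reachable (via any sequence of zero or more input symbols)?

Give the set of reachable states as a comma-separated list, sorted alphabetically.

Answer: S0, S1, S3

Derivation:
BFS from S0:
  visit S0: S0--a-->S1 (new), S0--b-->S1 (seen)
  visit S1: S1--a-->S3 (new), S1--b-->S3 (seen)
  visit S3: S3--a-->S1 (seen), S3--b-->S1 (seen)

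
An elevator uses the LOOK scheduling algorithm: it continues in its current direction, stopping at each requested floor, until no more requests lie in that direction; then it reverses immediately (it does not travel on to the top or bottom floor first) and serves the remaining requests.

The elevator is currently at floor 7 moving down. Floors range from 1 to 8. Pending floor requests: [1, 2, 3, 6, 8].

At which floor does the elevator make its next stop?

Current floor: 7, direction: down
Requests above: [8]
Requests below: [1, 2, 3, 6]
Moving down and requests lie below → nearest below is max([1, 2, 3, 6]) = 6

Answer: 6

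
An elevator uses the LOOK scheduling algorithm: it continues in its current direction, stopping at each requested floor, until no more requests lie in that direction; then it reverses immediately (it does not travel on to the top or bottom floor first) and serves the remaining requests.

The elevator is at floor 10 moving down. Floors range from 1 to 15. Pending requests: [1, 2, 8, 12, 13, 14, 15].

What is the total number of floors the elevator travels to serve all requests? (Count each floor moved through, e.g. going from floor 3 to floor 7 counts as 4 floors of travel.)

Start at floor 10 moving down, LOOK stop order: [8, 2, 1, 12, 13, 14, 15]
  10 → 8: |8-10| = 2, total = 2
  8 → 2: |2-8| = 6, total = 8
  2 → 1: |1-2| = 1, total = 9
  1 → 12: |12-1| = 11, total = 20
  12 → 13: |13-12| = 1, total = 21
  13 → 14: |14-13| = 1, total = 22
  14 → 15: |15-14| = 1, total = 23

Answer: 23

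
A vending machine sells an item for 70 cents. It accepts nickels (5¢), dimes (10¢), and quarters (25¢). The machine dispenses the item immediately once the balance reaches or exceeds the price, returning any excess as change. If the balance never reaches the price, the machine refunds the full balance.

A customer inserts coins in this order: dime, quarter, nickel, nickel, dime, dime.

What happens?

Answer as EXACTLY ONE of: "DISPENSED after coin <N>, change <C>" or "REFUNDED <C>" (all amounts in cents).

Price: 70¢
Coin 1 (dime, 10¢): balance = 10¢
Coin 2 (quarter, 25¢): balance = 35¢
Coin 3 (nickel, 5¢): balance = 40¢
Coin 4 (nickel, 5¢): balance = 45¢
Coin 5 (dime, 10¢): balance = 55¢
Coin 6 (dime, 10¢): balance = 65¢
All coins inserted, balance 65¢ < price 70¢ → REFUND 65¢

Answer: REFUNDED 65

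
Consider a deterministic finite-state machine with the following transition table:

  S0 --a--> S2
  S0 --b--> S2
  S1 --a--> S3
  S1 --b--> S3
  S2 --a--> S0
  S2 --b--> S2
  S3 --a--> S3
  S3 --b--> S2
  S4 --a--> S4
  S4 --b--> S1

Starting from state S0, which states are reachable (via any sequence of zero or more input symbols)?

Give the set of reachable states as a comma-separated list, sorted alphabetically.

BFS from S0:
  visit S0: S0--a-->S2 (new), S0--b-->S2 (seen)
  visit S2: S2--a-->S0 (seen), S2--b-->S2 (seen)

Answer: S0, S2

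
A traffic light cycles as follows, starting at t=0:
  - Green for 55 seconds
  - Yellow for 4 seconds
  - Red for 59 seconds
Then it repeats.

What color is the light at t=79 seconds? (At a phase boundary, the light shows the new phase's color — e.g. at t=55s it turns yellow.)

Cycle length = 55 + 4 + 59 = 118s
t = 79, phase_t = 79 mod 118 = 79
79 >= 59 → RED

Answer: red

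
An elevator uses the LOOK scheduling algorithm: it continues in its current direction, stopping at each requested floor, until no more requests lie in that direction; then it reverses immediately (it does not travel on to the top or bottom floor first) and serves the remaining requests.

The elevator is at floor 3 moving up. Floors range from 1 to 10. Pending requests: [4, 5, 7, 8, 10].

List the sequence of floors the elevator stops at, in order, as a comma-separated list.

Answer: 4, 5, 7, 8, 10

Derivation:
Current: 3, moving UP
Serve above first (ascending): [4, 5, 7, 8, 10]
Then reverse, serve below (descending): []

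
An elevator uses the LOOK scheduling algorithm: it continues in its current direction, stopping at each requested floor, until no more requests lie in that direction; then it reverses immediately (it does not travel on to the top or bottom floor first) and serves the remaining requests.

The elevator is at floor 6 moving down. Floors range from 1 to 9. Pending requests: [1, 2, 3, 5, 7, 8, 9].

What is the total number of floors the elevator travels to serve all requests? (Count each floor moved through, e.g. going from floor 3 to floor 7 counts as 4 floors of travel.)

Answer: 13

Derivation:
Start at floor 6 moving down, LOOK stop order: [5, 3, 2, 1, 7, 8, 9]
  6 → 5: |5-6| = 1, total = 1
  5 → 3: |3-5| = 2, total = 3
  3 → 2: |2-3| = 1, total = 4
  2 → 1: |1-2| = 1, total = 5
  1 → 7: |7-1| = 6, total = 11
  7 → 8: |8-7| = 1, total = 12
  8 → 9: |9-8| = 1, total = 13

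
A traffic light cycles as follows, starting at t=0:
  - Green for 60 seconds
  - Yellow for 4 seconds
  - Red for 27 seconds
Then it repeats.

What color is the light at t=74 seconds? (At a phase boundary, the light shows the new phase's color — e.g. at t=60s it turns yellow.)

Answer: red

Derivation:
Cycle length = 60 + 4 + 27 = 91s
t = 74, phase_t = 74 mod 91 = 74
74 >= 64 → RED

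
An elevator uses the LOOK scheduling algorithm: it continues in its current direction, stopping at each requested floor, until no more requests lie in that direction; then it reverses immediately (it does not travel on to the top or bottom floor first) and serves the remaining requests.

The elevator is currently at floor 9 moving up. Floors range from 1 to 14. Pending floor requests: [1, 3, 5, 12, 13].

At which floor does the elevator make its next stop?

Current floor: 9, direction: up
Requests above: [12, 13]
Requests below: [1, 3, 5]
Moving up and requests lie above → nearest above is min([12, 13]) = 12

Answer: 12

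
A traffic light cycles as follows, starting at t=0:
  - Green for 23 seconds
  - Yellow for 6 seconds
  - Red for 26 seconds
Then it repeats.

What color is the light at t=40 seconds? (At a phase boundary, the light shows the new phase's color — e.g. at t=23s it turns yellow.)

Answer: red

Derivation:
Cycle length = 23 + 6 + 26 = 55s
t = 40, phase_t = 40 mod 55 = 40
40 >= 29 → RED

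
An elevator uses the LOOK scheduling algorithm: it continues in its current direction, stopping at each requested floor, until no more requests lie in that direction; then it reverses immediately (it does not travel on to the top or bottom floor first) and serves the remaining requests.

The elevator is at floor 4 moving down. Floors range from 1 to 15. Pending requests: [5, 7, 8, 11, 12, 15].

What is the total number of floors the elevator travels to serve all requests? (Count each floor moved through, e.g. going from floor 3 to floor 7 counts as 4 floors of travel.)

Start at floor 4 moving down, LOOK stop order: [5, 7, 8, 11, 12, 15]
  4 → 5: |5-4| = 1, total = 1
  5 → 7: |7-5| = 2, total = 3
  7 → 8: |8-7| = 1, total = 4
  8 → 11: |11-8| = 3, total = 7
  11 → 12: |12-11| = 1, total = 8
  12 → 15: |15-12| = 3, total = 11

Answer: 11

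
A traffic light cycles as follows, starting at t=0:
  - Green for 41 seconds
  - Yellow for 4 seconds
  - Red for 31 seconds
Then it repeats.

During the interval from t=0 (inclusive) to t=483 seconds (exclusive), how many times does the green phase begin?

Cycle = 41+4+31 = 76s
green phase starts at t = k*76 + 0 for k=0,1,2,...
Need k*76+0 < 483 → k < 6.355
k ∈ {0, ..., 6} → 7 starts

Answer: 7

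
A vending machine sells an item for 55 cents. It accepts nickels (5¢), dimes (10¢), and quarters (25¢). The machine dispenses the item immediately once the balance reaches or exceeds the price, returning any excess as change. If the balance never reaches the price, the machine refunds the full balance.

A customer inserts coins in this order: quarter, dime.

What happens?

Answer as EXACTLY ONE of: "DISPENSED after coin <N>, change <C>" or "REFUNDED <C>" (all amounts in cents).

Answer: REFUNDED 35

Derivation:
Price: 55¢
Coin 1 (quarter, 25¢): balance = 25¢
Coin 2 (dime, 10¢): balance = 35¢
All coins inserted, balance 35¢ < price 55¢ → REFUND 35¢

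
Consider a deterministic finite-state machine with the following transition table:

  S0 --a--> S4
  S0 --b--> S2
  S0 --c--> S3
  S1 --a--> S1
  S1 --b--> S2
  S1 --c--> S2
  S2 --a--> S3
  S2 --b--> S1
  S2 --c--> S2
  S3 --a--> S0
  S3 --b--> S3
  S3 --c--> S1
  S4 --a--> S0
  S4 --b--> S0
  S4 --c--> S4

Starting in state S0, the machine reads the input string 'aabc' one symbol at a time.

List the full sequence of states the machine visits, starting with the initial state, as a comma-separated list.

Start: S0
  read 'a': S0 --a--> S4
  read 'a': S4 --a--> S0
  read 'b': S0 --b--> S2
  read 'c': S2 --c--> S2

Answer: S0, S4, S0, S2, S2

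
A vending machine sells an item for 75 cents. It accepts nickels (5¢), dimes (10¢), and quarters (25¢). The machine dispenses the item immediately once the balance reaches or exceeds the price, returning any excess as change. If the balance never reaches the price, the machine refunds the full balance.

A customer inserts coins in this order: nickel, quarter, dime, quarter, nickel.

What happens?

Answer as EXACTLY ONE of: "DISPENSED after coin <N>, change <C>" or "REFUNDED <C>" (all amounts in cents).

Price: 75¢
Coin 1 (nickel, 5¢): balance = 5¢
Coin 2 (quarter, 25¢): balance = 30¢
Coin 3 (dime, 10¢): balance = 40¢
Coin 4 (quarter, 25¢): balance = 65¢
Coin 5 (nickel, 5¢): balance = 70¢
All coins inserted, balance 70¢ < price 75¢ → REFUND 70¢

Answer: REFUNDED 70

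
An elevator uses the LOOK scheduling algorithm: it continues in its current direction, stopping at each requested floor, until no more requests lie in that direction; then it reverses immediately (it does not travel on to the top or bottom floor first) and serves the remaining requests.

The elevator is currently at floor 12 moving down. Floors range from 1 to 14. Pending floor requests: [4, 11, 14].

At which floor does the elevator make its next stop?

Current floor: 12, direction: down
Requests above: [14]
Requests below: [4, 11]
Moving down and requests lie below → nearest below is max([4, 11]) = 11

Answer: 11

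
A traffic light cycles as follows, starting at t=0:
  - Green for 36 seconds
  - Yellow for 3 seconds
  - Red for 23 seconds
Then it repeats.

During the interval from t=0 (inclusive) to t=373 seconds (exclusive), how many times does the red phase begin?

Answer: 6

Derivation:
Cycle = 36+3+23 = 62s
red phase starts at t = k*62 + 39 for k=0,1,2,...
Need k*62+39 < 373 → k < 5.387
k ∈ {0, ..., 5} → 6 starts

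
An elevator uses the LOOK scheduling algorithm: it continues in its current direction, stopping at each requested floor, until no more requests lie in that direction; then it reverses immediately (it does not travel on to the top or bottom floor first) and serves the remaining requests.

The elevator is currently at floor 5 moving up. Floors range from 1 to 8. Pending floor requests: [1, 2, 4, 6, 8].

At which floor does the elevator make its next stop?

Current floor: 5, direction: up
Requests above: [6, 8]
Requests below: [1, 2, 4]
Moving up and requests lie above → nearest above is min([6, 8]) = 6

Answer: 6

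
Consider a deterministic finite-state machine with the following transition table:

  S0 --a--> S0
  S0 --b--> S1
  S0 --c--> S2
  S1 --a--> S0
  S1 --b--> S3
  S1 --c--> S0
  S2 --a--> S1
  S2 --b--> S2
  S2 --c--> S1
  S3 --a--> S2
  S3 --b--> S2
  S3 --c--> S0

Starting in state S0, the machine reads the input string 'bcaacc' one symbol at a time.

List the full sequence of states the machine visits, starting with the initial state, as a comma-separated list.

Start: S0
  read 'b': S0 --b--> S1
  read 'c': S1 --c--> S0
  read 'a': S0 --a--> S0
  read 'a': S0 --a--> S0
  read 'c': S0 --c--> S2
  read 'c': S2 --c--> S1

Answer: S0, S1, S0, S0, S0, S2, S1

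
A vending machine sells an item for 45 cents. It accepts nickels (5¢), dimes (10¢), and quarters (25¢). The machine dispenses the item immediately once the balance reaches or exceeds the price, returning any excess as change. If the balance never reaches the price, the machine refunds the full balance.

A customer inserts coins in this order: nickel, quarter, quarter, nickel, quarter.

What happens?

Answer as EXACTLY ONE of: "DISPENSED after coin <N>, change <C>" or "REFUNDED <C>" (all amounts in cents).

Answer: DISPENSED after coin 3, change 10

Derivation:
Price: 45¢
Coin 1 (nickel, 5¢): balance = 5¢
Coin 2 (quarter, 25¢): balance = 30¢
Coin 3 (quarter, 25¢): balance = 55¢
  → balance >= price → DISPENSE, change = 55 - 45 = 10¢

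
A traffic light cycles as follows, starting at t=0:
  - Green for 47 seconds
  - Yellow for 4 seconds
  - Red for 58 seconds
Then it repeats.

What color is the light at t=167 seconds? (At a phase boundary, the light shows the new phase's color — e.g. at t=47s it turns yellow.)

Cycle length = 47 + 4 + 58 = 109s
t = 167, phase_t = 167 mod 109 = 58
58 >= 51 → RED

Answer: red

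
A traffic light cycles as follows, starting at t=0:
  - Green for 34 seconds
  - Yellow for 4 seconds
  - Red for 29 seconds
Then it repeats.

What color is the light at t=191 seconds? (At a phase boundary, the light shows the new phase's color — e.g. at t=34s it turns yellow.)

Cycle length = 34 + 4 + 29 = 67s
t = 191, phase_t = 191 mod 67 = 57
57 >= 38 → RED

Answer: red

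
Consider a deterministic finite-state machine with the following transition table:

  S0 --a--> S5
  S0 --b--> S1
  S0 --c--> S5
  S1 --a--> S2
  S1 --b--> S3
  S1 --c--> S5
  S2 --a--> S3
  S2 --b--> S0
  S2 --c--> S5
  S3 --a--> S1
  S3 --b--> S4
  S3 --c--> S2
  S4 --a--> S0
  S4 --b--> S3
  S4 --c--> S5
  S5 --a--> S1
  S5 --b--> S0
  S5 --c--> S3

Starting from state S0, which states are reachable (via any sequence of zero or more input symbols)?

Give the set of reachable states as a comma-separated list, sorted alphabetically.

Answer: S0, S1, S2, S3, S4, S5

Derivation:
BFS from S0:
  visit S0: S0--a-->S5 (new), S0--b-->S1 (new), S0--c-->S5 (seen)
  visit S5: S5--a-->S1 (seen), S5--b-->S0 (seen), S5--c-->S3 (new)
  visit S1: S1--a-->S2 (new), S1--b-->S3 (seen), S1--c-->S5 (seen)
  visit S3: S3--a-->S1 (seen), S3--b-->S4 (new), S3--c-->S2 (seen)
  visit S2: S2--a-->S3 (seen), S2--b-->S0 (seen), S2--c-->S5 (seen)
  visit S4: S4--a-->S0 (seen), S4--b-->S3 (seen), S4--c-->S5 (seen)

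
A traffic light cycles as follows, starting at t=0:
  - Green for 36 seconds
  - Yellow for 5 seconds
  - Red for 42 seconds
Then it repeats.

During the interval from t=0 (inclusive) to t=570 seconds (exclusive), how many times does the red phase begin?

Cycle = 36+5+42 = 83s
red phase starts at t = k*83 + 41 for k=0,1,2,...
Need k*83+41 < 570 → k < 6.373
k ∈ {0, ..., 6} → 7 starts

Answer: 7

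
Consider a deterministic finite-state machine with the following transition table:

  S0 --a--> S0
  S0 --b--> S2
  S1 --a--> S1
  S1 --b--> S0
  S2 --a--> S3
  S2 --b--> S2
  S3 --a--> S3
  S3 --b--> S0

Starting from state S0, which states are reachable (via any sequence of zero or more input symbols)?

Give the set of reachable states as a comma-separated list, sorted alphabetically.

Answer: S0, S2, S3

Derivation:
BFS from S0:
  visit S0: S0--a-->S0 (seen), S0--b-->S2 (new)
  visit S2: S2--a-->S3 (new), S2--b-->S2 (seen)
  visit S3: S3--a-->S3 (seen), S3--b-->S0 (seen)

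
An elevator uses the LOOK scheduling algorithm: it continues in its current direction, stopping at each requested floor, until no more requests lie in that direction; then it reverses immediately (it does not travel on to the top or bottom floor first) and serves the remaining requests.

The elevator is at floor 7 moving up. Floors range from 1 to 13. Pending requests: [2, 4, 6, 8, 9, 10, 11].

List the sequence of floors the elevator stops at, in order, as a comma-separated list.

Answer: 8, 9, 10, 11, 6, 4, 2

Derivation:
Current: 7, moving UP
Serve above first (ascending): [8, 9, 10, 11]
Then reverse, serve below (descending): [6, 4, 2]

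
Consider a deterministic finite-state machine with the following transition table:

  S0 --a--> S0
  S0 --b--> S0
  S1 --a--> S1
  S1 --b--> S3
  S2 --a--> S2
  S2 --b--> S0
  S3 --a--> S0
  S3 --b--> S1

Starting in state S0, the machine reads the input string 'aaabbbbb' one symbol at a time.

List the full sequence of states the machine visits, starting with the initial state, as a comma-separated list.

Start: S0
  read 'a': S0 --a--> S0
  read 'a': S0 --a--> S0
  read 'a': S0 --a--> S0
  read 'b': S0 --b--> S0
  read 'b': S0 --b--> S0
  read 'b': S0 --b--> S0
  read 'b': S0 --b--> S0
  read 'b': S0 --b--> S0

Answer: S0, S0, S0, S0, S0, S0, S0, S0, S0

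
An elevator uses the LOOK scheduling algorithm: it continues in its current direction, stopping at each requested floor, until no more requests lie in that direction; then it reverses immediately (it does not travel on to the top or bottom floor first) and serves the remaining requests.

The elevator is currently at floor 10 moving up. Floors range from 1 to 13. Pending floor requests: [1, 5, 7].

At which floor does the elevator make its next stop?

Answer: 7

Derivation:
Current floor: 10, direction: up
Requests above: []
Requests below: [1, 5, 7]
Moving up but no requests above → reverse; nearest below is max([1, 5, 7]) = 7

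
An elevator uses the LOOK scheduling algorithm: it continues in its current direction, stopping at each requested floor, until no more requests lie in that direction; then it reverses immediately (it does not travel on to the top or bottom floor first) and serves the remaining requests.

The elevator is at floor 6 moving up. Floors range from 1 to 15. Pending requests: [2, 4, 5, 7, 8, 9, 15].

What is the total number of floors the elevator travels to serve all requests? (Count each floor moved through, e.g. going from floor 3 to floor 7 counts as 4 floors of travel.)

Start at floor 6 moving up, LOOK stop order: [7, 8, 9, 15, 5, 4, 2]
  6 → 7: |7-6| = 1, total = 1
  7 → 8: |8-7| = 1, total = 2
  8 → 9: |9-8| = 1, total = 3
  9 → 15: |15-9| = 6, total = 9
  15 → 5: |5-15| = 10, total = 19
  5 → 4: |4-5| = 1, total = 20
  4 → 2: |2-4| = 2, total = 22

Answer: 22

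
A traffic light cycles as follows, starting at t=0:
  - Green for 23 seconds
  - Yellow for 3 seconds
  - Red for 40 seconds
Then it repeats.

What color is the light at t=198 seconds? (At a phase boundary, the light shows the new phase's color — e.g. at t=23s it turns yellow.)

Answer: green

Derivation:
Cycle length = 23 + 3 + 40 = 66s
t = 198, phase_t = 198 mod 66 = 0
0 < 23 (green end) → GREEN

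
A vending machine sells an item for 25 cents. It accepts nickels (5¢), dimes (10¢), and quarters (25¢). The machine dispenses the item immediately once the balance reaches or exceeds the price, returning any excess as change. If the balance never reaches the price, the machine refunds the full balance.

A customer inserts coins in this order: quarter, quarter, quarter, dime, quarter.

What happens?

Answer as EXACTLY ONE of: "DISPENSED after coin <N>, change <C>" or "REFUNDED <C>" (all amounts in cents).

Answer: DISPENSED after coin 1, change 0

Derivation:
Price: 25¢
Coin 1 (quarter, 25¢): balance = 25¢
  → balance >= price → DISPENSE, change = 25 - 25 = 0¢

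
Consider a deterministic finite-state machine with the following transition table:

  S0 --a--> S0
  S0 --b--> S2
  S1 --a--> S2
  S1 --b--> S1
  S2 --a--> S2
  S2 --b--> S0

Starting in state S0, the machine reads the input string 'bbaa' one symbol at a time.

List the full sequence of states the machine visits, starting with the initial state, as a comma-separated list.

Answer: S0, S2, S0, S0, S0

Derivation:
Start: S0
  read 'b': S0 --b--> S2
  read 'b': S2 --b--> S0
  read 'a': S0 --a--> S0
  read 'a': S0 --a--> S0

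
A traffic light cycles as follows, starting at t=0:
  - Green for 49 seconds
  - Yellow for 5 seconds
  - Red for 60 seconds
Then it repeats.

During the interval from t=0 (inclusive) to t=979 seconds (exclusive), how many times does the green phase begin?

Answer: 9

Derivation:
Cycle = 49+5+60 = 114s
green phase starts at t = k*114 + 0 for k=0,1,2,...
Need k*114+0 < 979 → k < 8.588
k ∈ {0, ..., 8} → 9 starts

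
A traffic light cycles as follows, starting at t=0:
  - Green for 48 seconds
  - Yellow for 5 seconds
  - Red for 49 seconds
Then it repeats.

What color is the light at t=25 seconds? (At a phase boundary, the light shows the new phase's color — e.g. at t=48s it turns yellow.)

Answer: green

Derivation:
Cycle length = 48 + 5 + 49 = 102s
t = 25, phase_t = 25 mod 102 = 25
25 < 48 (green end) → GREEN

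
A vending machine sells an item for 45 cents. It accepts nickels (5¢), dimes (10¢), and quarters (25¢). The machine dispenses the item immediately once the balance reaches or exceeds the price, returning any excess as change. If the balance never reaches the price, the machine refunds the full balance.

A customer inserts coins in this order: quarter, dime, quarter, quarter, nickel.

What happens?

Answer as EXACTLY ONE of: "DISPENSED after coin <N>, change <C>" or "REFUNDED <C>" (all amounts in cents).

Answer: DISPENSED after coin 3, change 15

Derivation:
Price: 45¢
Coin 1 (quarter, 25¢): balance = 25¢
Coin 2 (dime, 10¢): balance = 35¢
Coin 3 (quarter, 25¢): balance = 60¢
  → balance >= price → DISPENSE, change = 60 - 45 = 15¢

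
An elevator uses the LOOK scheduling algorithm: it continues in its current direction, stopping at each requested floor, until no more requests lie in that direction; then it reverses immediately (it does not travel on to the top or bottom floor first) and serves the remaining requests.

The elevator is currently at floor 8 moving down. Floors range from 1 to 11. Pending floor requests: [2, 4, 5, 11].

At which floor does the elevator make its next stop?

Answer: 5

Derivation:
Current floor: 8, direction: down
Requests above: [11]
Requests below: [2, 4, 5]
Moving down and requests lie below → nearest below is max([2, 4, 5]) = 5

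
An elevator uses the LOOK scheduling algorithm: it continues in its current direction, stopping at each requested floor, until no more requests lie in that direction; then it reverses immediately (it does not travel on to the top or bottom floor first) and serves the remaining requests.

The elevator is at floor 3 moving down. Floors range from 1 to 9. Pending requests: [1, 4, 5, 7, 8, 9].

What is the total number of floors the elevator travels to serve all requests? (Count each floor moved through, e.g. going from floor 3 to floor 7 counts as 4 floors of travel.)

Answer: 10

Derivation:
Start at floor 3 moving down, LOOK stop order: [1, 4, 5, 7, 8, 9]
  3 → 1: |1-3| = 2, total = 2
  1 → 4: |4-1| = 3, total = 5
  4 → 5: |5-4| = 1, total = 6
  5 → 7: |7-5| = 2, total = 8
  7 → 8: |8-7| = 1, total = 9
  8 → 9: |9-8| = 1, total = 10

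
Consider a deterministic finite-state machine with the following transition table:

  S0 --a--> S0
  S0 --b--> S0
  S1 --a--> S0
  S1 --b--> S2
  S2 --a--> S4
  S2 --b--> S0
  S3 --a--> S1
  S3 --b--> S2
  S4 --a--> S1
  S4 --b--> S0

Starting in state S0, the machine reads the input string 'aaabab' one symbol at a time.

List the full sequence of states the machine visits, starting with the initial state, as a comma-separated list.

Answer: S0, S0, S0, S0, S0, S0, S0

Derivation:
Start: S0
  read 'a': S0 --a--> S0
  read 'a': S0 --a--> S0
  read 'a': S0 --a--> S0
  read 'b': S0 --b--> S0
  read 'a': S0 --a--> S0
  read 'b': S0 --b--> S0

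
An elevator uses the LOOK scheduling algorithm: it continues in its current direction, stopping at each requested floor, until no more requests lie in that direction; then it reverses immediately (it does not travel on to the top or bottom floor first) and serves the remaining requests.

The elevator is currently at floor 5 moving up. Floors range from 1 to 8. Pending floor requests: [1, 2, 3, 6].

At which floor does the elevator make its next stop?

Current floor: 5, direction: up
Requests above: [6]
Requests below: [1, 2, 3]
Moving up and requests lie above → nearest above is min([6]) = 6

Answer: 6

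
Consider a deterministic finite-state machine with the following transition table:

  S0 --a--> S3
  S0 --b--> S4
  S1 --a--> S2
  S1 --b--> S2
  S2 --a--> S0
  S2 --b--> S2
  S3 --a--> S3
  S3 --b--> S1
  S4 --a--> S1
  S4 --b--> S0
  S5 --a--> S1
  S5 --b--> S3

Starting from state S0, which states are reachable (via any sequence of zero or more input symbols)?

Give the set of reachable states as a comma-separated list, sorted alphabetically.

BFS from S0:
  visit S0: S0--a-->S3 (new), S0--b-->S4 (new)
  visit S3: S3--a-->S3 (seen), S3--b-->S1 (new)
  visit S4: S4--a-->S1 (seen), S4--b-->S0 (seen)
  visit S1: S1--a-->S2 (new), S1--b-->S2 (seen)
  visit S2: S2--a-->S0 (seen), S2--b-->S2 (seen)

Answer: S0, S1, S2, S3, S4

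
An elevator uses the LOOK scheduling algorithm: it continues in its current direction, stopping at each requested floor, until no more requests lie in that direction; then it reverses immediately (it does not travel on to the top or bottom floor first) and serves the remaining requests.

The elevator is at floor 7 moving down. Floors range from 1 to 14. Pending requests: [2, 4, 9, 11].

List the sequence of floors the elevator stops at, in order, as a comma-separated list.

Current: 7, moving DOWN
Serve below first (descending): [4, 2]
Then reverse, serve above (ascending): [9, 11]

Answer: 4, 2, 9, 11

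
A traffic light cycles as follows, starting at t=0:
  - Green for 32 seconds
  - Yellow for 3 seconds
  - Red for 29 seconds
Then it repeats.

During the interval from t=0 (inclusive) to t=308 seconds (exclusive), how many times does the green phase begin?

Cycle = 32+3+29 = 64s
green phase starts at t = k*64 + 0 for k=0,1,2,...
Need k*64+0 < 308 → k < 4.812
k ∈ {0, ..., 4} → 5 starts

Answer: 5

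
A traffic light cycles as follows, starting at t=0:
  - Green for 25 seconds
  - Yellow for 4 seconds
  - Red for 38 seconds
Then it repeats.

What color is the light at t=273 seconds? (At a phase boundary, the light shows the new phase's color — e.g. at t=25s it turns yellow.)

Answer: green

Derivation:
Cycle length = 25 + 4 + 38 = 67s
t = 273, phase_t = 273 mod 67 = 5
5 < 25 (green end) → GREEN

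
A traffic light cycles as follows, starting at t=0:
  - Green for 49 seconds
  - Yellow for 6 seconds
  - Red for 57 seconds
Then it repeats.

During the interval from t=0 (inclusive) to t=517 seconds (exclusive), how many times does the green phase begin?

Answer: 5

Derivation:
Cycle = 49+6+57 = 112s
green phase starts at t = k*112 + 0 for k=0,1,2,...
Need k*112+0 < 517 → k < 4.616
k ∈ {0, ..., 4} → 5 starts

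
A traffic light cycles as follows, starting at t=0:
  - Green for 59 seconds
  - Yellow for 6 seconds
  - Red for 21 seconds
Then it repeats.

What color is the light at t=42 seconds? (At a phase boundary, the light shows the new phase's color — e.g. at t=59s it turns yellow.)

Answer: green

Derivation:
Cycle length = 59 + 6 + 21 = 86s
t = 42, phase_t = 42 mod 86 = 42
42 < 59 (green end) → GREEN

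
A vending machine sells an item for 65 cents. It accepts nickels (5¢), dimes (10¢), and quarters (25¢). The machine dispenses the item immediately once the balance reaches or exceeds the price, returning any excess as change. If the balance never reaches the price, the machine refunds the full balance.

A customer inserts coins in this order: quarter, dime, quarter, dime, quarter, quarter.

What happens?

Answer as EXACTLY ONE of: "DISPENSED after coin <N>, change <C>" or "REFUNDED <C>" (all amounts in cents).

Answer: DISPENSED after coin 4, change 5

Derivation:
Price: 65¢
Coin 1 (quarter, 25¢): balance = 25¢
Coin 2 (dime, 10¢): balance = 35¢
Coin 3 (quarter, 25¢): balance = 60¢
Coin 4 (dime, 10¢): balance = 70¢
  → balance >= price → DISPENSE, change = 70 - 65 = 5¢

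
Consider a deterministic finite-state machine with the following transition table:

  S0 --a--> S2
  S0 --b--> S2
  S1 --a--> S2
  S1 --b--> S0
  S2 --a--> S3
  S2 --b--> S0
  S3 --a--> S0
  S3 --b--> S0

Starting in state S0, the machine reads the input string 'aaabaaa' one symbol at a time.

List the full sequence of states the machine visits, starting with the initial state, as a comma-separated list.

Answer: S0, S2, S3, S0, S2, S3, S0, S2

Derivation:
Start: S0
  read 'a': S0 --a--> S2
  read 'a': S2 --a--> S3
  read 'a': S3 --a--> S0
  read 'b': S0 --b--> S2
  read 'a': S2 --a--> S3
  read 'a': S3 --a--> S0
  read 'a': S0 --a--> S2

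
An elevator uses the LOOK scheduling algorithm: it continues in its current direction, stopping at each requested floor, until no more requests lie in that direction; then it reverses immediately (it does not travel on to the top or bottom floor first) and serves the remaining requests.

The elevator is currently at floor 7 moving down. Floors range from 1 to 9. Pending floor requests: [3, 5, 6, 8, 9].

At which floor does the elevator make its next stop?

Current floor: 7, direction: down
Requests above: [8, 9]
Requests below: [3, 5, 6]
Moving down and requests lie below → nearest below is max([3, 5, 6]) = 6

Answer: 6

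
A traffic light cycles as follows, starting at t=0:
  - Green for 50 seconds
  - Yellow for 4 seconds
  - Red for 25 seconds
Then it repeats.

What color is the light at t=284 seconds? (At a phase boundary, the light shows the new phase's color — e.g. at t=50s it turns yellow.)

Cycle length = 50 + 4 + 25 = 79s
t = 284, phase_t = 284 mod 79 = 47
47 < 50 (green end) → GREEN

Answer: green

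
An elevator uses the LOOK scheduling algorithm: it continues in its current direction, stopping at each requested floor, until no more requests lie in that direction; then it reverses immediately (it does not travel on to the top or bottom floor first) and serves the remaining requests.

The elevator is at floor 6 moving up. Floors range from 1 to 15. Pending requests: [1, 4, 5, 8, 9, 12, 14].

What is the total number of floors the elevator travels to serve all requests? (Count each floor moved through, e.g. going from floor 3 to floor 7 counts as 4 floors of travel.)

Answer: 21

Derivation:
Start at floor 6 moving up, LOOK stop order: [8, 9, 12, 14, 5, 4, 1]
  6 → 8: |8-6| = 2, total = 2
  8 → 9: |9-8| = 1, total = 3
  9 → 12: |12-9| = 3, total = 6
  12 → 14: |14-12| = 2, total = 8
  14 → 5: |5-14| = 9, total = 17
  5 → 4: |4-5| = 1, total = 18
  4 → 1: |1-4| = 3, total = 21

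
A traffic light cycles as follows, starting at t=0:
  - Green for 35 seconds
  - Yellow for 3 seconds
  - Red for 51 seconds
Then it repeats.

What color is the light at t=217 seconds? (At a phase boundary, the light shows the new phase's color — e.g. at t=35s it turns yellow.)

Cycle length = 35 + 3 + 51 = 89s
t = 217, phase_t = 217 mod 89 = 39
39 >= 38 → RED

Answer: red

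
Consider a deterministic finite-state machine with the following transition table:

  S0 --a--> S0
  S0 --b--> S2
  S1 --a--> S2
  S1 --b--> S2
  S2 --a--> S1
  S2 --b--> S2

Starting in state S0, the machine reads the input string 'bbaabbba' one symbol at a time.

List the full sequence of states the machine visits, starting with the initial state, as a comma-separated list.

Answer: S0, S2, S2, S1, S2, S2, S2, S2, S1

Derivation:
Start: S0
  read 'b': S0 --b--> S2
  read 'b': S2 --b--> S2
  read 'a': S2 --a--> S1
  read 'a': S1 --a--> S2
  read 'b': S2 --b--> S2
  read 'b': S2 --b--> S2
  read 'b': S2 --b--> S2
  read 'a': S2 --a--> S1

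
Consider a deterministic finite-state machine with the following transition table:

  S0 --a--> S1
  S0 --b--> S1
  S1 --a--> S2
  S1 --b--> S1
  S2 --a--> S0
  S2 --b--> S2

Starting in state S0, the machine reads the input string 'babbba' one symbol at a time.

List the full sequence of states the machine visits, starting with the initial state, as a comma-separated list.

Answer: S0, S1, S2, S2, S2, S2, S0

Derivation:
Start: S0
  read 'b': S0 --b--> S1
  read 'a': S1 --a--> S2
  read 'b': S2 --b--> S2
  read 'b': S2 --b--> S2
  read 'b': S2 --b--> S2
  read 'a': S2 --a--> S0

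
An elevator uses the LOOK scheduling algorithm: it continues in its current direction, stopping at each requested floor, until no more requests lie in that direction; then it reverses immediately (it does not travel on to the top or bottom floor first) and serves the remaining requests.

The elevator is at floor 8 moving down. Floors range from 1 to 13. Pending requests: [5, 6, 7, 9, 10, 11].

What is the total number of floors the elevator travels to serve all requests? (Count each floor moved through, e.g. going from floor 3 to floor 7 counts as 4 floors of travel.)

Answer: 9

Derivation:
Start at floor 8 moving down, LOOK stop order: [7, 6, 5, 9, 10, 11]
  8 → 7: |7-8| = 1, total = 1
  7 → 6: |6-7| = 1, total = 2
  6 → 5: |5-6| = 1, total = 3
  5 → 9: |9-5| = 4, total = 7
  9 → 10: |10-9| = 1, total = 8
  10 → 11: |11-10| = 1, total = 9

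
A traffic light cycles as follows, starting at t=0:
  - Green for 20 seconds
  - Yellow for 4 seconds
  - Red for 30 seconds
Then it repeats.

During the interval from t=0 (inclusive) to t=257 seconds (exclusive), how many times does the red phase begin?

Cycle = 20+4+30 = 54s
red phase starts at t = k*54 + 24 for k=0,1,2,...
Need k*54+24 < 257 → k < 4.315
k ∈ {0, ..., 4} → 5 starts

Answer: 5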